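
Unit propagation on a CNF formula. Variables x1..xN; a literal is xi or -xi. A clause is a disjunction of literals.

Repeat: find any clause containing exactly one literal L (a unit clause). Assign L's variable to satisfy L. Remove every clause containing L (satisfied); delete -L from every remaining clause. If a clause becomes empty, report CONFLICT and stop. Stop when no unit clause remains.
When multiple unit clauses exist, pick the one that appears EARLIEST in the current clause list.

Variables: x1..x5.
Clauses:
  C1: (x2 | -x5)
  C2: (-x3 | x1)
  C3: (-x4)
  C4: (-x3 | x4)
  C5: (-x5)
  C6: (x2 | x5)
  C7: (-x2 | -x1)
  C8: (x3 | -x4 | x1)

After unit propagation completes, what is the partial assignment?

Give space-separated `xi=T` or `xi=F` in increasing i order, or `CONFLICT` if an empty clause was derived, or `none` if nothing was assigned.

unit clause [-4] forces x4=F; simplify:
  drop 4 from [-3, 4] -> [-3]
  satisfied 2 clause(s); 6 remain; assigned so far: [4]
unit clause [-3] forces x3=F; simplify:
  satisfied 2 clause(s); 4 remain; assigned so far: [3, 4]
unit clause [-5] forces x5=F; simplify:
  drop 5 from [2, 5] -> [2]
  satisfied 2 clause(s); 2 remain; assigned so far: [3, 4, 5]
unit clause [2] forces x2=T; simplify:
  drop -2 from [-2, -1] -> [-1]
  satisfied 1 clause(s); 1 remain; assigned so far: [2, 3, 4, 5]
unit clause [-1] forces x1=F; simplify:
  satisfied 1 clause(s); 0 remain; assigned so far: [1, 2, 3, 4, 5]

Answer: x1=F x2=T x3=F x4=F x5=F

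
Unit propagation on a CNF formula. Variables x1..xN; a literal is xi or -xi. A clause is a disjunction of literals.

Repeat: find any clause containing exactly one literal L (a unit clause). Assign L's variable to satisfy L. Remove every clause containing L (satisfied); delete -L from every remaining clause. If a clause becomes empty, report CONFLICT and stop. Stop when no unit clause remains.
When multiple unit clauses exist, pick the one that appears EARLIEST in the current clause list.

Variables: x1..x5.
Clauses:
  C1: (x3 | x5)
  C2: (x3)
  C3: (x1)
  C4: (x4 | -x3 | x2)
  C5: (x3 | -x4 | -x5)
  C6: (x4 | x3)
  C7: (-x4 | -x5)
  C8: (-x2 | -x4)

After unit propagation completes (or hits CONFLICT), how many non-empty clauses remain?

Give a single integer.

unit clause [3] forces x3=T; simplify:
  drop -3 from [4, -3, 2] -> [4, 2]
  satisfied 4 clause(s); 4 remain; assigned so far: [3]
unit clause [1] forces x1=T; simplify:
  satisfied 1 clause(s); 3 remain; assigned so far: [1, 3]

Answer: 3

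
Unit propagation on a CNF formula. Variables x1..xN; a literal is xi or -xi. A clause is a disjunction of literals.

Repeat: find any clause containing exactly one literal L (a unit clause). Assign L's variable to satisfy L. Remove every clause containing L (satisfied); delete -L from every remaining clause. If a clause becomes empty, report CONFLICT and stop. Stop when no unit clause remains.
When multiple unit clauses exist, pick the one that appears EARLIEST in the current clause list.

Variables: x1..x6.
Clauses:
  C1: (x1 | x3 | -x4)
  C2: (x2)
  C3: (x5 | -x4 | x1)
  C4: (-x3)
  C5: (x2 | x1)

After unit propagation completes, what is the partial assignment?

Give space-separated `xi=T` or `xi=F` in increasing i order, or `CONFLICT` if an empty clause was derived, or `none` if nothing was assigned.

unit clause [2] forces x2=T; simplify:
  satisfied 2 clause(s); 3 remain; assigned so far: [2]
unit clause [-3] forces x3=F; simplify:
  drop 3 from [1, 3, -4] -> [1, -4]
  satisfied 1 clause(s); 2 remain; assigned so far: [2, 3]

Answer: x2=T x3=F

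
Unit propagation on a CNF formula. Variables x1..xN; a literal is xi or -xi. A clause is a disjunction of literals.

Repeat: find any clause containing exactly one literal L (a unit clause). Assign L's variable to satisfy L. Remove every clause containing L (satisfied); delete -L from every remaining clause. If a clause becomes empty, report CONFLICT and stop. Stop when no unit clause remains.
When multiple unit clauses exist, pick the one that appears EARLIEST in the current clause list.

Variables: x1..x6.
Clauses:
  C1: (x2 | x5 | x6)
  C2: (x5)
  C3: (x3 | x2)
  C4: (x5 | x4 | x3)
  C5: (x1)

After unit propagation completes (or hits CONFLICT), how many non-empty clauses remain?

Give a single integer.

unit clause [5] forces x5=T; simplify:
  satisfied 3 clause(s); 2 remain; assigned so far: [5]
unit clause [1] forces x1=T; simplify:
  satisfied 1 clause(s); 1 remain; assigned so far: [1, 5]

Answer: 1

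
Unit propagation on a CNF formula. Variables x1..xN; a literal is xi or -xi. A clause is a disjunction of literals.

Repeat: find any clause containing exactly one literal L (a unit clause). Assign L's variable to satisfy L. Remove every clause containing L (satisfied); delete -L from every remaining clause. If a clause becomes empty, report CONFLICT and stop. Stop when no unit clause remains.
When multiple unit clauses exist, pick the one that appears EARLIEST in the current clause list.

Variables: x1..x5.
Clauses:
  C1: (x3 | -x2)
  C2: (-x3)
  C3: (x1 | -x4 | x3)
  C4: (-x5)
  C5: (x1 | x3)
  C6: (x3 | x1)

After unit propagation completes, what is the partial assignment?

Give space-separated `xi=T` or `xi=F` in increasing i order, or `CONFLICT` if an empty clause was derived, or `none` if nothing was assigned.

Answer: x1=T x2=F x3=F x5=F

Derivation:
unit clause [-3] forces x3=F; simplify:
  drop 3 from [3, -2] -> [-2]
  drop 3 from [1, -4, 3] -> [1, -4]
  drop 3 from [1, 3] -> [1]
  drop 3 from [3, 1] -> [1]
  satisfied 1 clause(s); 5 remain; assigned so far: [3]
unit clause [-2] forces x2=F; simplify:
  satisfied 1 clause(s); 4 remain; assigned so far: [2, 3]
unit clause [-5] forces x5=F; simplify:
  satisfied 1 clause(s); 3 remain; assigned so far: [2, 3, 5]
unit clause [1] forces x1=T; simplify:
  satisfied 3 clause(s); 0 remain; assigned so far: [1, 2, 3, 5]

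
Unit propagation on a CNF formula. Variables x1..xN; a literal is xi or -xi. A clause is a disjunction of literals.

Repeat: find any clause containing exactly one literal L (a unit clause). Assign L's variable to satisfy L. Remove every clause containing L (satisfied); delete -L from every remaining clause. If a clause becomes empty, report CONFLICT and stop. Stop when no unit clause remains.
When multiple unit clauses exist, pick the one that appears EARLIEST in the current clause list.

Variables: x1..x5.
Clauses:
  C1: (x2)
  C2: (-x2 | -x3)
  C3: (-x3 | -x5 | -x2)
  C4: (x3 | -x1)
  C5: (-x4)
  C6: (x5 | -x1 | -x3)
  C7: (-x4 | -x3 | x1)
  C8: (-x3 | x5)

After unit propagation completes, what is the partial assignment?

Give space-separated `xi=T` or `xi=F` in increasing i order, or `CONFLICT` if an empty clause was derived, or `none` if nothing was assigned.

Answer: x1=F x2=T x3=F x4=F

Derivation:
unit clause [2] forces x2=T; simplify:
  drop -2 from [-2, -3] -> [-3]
  drop -2 from [-3, -5, -2] -> [-3, -5]
  satisfied 1 clause(s); 7 remain; assigned so far: [2]
unit clause [-3] forces x3=F; simplify:
  drop 3 from [3, -1] -> [-1]
  satisfied 5 clause(s); 2 remain; assigned so far: [2, 3]
unit clause [-1] forces x1=F; simplify:
  satisfied 1 clause(s); 1 remain; assigned so far: [1, 2, 3]
unit clause [-4] forces x4=F; simplify:
  satisfied 1 clause(s); 0 remain; assigned so far: [1, 2, 3, 4]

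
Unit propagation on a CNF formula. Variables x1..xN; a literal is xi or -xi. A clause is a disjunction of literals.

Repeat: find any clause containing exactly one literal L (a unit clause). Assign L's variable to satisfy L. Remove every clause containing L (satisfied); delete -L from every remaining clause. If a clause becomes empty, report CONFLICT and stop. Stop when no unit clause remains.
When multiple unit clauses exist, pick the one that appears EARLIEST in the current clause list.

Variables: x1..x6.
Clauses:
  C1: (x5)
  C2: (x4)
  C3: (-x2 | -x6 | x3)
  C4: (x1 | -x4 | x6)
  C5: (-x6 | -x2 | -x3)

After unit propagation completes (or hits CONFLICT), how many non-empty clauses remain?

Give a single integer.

unit clause [5] forces x5=T; simplify:
  satisfied 1 clause(s); 4 remain; assigned so far: [5]
unit clause [4] forces x4=T; simplify:
  drop -4 from [1, -4, 6] -> [1, 6]
  satisfied 1 clause(s); 3 remain; assigned so far: [4, 5]

Answer: 3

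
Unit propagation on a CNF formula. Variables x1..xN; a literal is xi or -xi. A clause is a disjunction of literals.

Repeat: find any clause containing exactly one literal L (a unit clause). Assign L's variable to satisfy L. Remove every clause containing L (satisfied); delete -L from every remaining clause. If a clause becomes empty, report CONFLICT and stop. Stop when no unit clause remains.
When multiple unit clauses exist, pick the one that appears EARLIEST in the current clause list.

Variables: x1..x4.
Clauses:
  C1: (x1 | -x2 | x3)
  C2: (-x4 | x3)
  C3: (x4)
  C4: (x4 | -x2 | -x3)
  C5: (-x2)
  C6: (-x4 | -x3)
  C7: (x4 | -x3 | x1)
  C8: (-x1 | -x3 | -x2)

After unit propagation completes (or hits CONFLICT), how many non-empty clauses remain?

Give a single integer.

unit clause [4] forces x4=T; simplify:
  drop -4 from [-4, 3] -> [3]
  drop -4 from [-4, -3] -> [-3]
  satisfied 3 clause(s); 5 remain; assigned so far: [4]
unit clause [3] forces x3=T; simplify:
  drop -3 from [-3] -> [] (empty!)
  drop -3 from [-1, -3, -2] -> [-1, -2]
  satisfied 2 clause(s); 3 remain; assigned so far: [3, 4]
CONFLICT (empty clause)

Answer: 2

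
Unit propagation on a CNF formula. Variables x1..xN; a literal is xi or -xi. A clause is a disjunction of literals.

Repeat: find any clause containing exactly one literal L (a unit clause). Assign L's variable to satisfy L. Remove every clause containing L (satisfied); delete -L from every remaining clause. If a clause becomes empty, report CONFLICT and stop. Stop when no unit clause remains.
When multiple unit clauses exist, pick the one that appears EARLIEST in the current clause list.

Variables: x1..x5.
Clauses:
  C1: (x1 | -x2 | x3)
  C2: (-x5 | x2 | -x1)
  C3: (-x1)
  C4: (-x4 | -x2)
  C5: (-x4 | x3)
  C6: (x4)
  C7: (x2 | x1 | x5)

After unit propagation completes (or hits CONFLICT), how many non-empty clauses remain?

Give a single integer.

unit clause [-1] forces x1=F; simplify:
  drop 1 from [1, -2, 3] -> [-2, 3]
  drop 1 from [2, 1, 5] -> [2, 5]
  satisfied 2 clause(s); 5 remain; assigned so far: [1]
unit clause [4] forces x4=T; simplify:
  drop -4 from [-4, -2] -> [-2]
  drop -4 from [-4, 3] -> [3]
  satisfied 1 clause(s); 4 remain; assigned so far: [1, 4]
unit clause [-2] forces x2=F; simplify:
  drop 2 from [2, 5] -> [5]
  satisfied 2 clause(s); 2 remain; assigned so far: [1, 2, 4]
unit clause [3] forces x3=T; simplify:
  satisfied 1 clause(s); 1 remain; assigned so far: [1, 2, 3, 4]
unit clause [5] forces x5=T; simplify:
  satisfied 1 clause(s); 0 remain; assigned so far: [1, 2, 3, 4, 5]

Answer: 0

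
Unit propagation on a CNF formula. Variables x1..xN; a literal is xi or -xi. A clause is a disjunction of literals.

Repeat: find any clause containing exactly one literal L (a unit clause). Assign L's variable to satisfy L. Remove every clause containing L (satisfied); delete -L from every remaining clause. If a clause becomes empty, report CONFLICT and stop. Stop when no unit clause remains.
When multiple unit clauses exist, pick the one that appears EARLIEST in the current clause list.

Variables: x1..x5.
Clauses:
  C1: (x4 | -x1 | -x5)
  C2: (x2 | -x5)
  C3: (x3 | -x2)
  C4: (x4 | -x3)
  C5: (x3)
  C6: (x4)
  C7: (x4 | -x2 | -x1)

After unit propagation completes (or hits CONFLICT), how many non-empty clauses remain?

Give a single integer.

unit clause [3] forces x3=T; simplify:
  drop -3 from [4, -3] -> [4]
  satisfied 2 clause(s); 5 remain; assigned so far: [3]
unit clause [4] forces x4=T; simplify:
  satisfied 4 clause(s); 1 remain; assigned so far: [3, 4]

Answer: 1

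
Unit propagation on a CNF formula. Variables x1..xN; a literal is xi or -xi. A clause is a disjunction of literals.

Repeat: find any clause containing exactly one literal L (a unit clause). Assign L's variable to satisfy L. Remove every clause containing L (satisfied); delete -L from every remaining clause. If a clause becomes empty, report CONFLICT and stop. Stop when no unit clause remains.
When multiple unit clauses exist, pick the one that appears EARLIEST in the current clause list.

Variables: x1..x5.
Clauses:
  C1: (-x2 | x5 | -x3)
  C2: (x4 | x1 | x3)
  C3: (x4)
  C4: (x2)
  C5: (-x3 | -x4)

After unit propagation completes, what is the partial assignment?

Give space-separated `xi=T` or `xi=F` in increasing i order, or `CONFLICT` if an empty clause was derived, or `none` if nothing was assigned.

unit clause [4] forces x4=T; simplify:
  drop -4 from [-3, -4] -> [-3]
  satisfied 2 clause(s); 3 remain; assigned so far: [4]
unit clause [2] forces x2=T; simplify:
  drop -2 from [-2, 5, -3] -> [5, -3]
  satisfied 1 clause(s); 2 remain; assigned so far: [2, 4]
unit clause [-3] forces x3=F; simplify:
  satisfied 2 clause(s); 0 remain; assigned so far: [2, 3, 4]

Answer: x2=T x3=F x4=T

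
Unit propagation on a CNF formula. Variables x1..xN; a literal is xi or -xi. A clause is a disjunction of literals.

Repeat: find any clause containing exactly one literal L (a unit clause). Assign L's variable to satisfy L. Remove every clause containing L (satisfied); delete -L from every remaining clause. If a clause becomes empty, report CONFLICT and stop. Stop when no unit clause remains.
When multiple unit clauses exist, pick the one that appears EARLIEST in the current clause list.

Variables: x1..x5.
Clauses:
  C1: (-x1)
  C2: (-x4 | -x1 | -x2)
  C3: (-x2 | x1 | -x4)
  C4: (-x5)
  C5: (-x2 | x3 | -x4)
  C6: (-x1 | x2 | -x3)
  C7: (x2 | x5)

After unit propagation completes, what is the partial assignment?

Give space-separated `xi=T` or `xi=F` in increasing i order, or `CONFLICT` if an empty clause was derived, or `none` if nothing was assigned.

unit clause [-1] forces x1=F; simplify:
  drop 1 from [-2, 1, -4] -> [-2, -4]
  satisfied 3 clause(s); 4 remain; assigned so far: [1]
unit clause [-5] forces x5=F; simplify:
  drop 5 from [2, 5] -> [2]
  satisfied 1 clause(s); 3 remain; assigned so far: [1, 5]
unit clause [2] forces x2=T; simplify:
  drop -2 from [-2, -4] -> [-4]
  drop -2 from [-2, 3, -4] -> [3, -4]
  satisfied 1 clause(s); 2 remain; assigned so far: [1, 2, 5]
unit clause [-4] forces x4=F; simplify:
  satisfied 2 clause(s); 0 remain; assigned so far: [1, 2, 4, 5]

Answer: x1=F x2=T x4=F x5=F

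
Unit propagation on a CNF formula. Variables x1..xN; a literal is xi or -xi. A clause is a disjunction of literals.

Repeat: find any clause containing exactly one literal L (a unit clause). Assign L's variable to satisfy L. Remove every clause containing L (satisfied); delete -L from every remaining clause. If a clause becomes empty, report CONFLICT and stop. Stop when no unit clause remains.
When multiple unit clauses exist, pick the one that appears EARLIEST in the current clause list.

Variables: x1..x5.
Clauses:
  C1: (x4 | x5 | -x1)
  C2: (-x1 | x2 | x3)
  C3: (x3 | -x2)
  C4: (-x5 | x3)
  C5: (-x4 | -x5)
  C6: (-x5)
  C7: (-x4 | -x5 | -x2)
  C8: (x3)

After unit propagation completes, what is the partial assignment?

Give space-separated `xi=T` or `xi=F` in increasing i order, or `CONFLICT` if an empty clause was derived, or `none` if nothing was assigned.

Answer: x3=T x5=F

Derivation:
unit clause [-5] forces x5=F; simplify:
  drop 5 from [4, 5, -1] -> [4, -1]
  satisfied 4 clause(s); 4 remain; assigned so far: [5]
unit clause [3] forces x3=T; simplify:
  satisfied 3 clause(s); 1 remain; assigned so far: [3, 5]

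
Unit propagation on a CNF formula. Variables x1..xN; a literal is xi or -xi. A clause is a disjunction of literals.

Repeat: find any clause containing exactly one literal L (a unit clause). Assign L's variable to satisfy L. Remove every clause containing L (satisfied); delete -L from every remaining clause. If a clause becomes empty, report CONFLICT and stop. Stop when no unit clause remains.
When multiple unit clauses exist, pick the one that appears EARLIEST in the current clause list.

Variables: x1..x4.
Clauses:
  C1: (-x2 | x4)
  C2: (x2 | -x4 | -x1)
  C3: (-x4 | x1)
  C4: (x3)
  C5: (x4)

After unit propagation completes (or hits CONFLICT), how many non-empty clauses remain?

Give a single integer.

unit clause [3] forces x3=T; simplify:
  satisfied 1 clause(s); 4 remain; assigned so far: [3]
unit clause [4] forces x4=T; simplify:
  drop -4 from [2, -4, -1] -> [2, -1]
  drop -4 from [-4, 1] -> [1]
  satisfied 2 clause(s); 2 remain; assigned so far: [3, 4]
unit clause [1] forces x1=T; simplify:
  drop -1 from [2, -1] -> [2]
  satisfied 1 clause(s); 1 remain; assigned so far: [1, 3, 4]
unit clause [2] forces x2=T; simplify:
  satisfied 1 clause(s); 0 remain; assigned so far: [1, 2, 3, 4]

Answer: 0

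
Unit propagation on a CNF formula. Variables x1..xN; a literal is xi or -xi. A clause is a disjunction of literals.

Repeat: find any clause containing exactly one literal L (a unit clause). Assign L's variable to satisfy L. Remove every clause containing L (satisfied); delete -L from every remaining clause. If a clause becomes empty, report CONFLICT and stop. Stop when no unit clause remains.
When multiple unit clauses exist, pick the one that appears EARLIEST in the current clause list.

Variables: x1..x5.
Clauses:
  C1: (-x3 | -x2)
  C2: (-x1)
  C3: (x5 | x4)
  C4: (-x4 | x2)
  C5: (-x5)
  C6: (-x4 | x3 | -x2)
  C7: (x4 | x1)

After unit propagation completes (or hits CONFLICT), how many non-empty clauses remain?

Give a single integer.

unit clause [-1] forces x1=F; simplify:
  drop 1 from [4, 1] -> [4]
  satisfied 1 clause(s); 6 remain; assigned so far: [1]
unit clause [-5] forces x5=F; simplify:
  drop 5 from [5, 4] -> [4]
  satisfied 1 clause(s); 5 remain; assigned so far: [1, 5]
unit clause [4] forces x4=T; simplify:
  drop -4 from [-4, 2] -> [2]
  drop -4 from [-4, 3, -2] -> [3, -2]
  satisfied 2 clause(s); 3 remain; assigned so far: [1, 4, 5]
unit clause [2] forces x2=T; simplify:
  drop -2 from [-3, -2] -> [-3]
  drop -2 from [3, -2] -> [3]
  satisfied 1 clause(s); 2 remain; assigned so far: [1, 2, 4, 5]
unit clause [-3] forces x3=F; simplify:
  drop 3 from [3] -> [] (empty!)
  satisfied 1 clause(s); 1 remain; assigned so far: [1, 2, 3, 4, 5]
CONFLICT (empty clause)

Answer: 0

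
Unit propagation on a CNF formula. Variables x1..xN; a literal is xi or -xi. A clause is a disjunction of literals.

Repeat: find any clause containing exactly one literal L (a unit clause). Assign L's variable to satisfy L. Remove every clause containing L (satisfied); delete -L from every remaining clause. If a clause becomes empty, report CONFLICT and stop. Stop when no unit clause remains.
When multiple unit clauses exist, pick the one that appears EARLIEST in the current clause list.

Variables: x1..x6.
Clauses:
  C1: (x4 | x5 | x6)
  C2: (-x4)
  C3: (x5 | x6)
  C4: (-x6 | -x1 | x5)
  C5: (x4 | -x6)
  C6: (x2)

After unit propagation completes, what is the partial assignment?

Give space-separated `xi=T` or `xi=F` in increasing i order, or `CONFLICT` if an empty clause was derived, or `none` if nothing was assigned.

Answer: x2=T x4=F x5=T x6=F

Derivation:
unit clause [-4] forces x4=F; simplify:
  drop 4 from [4, 5, 6] -> [5, 6]
  drop 4 from [4, -6] -> [-6]
  satisfied 1 clause(s); 5 remain; assigned so far: [4]
unit clause [-6] forces x6=F; simplify:
  drop 6 from [5, 6] -> [5]
  drop 6 from [5, 6] -> [5]
  satisfied 2 clause(s); 3 remain; assigned so far: [4, 6]
unit clause [5] forces x5=T; simplify:
  satisfied 2 clause(s); 1 remain; assigned so far: [4, 5, 6]
unit clause [2] forces x2=T; simplify:
  satisfied 1 clause(s); 0 remain; assigned so far: [2, 4, 5, 6]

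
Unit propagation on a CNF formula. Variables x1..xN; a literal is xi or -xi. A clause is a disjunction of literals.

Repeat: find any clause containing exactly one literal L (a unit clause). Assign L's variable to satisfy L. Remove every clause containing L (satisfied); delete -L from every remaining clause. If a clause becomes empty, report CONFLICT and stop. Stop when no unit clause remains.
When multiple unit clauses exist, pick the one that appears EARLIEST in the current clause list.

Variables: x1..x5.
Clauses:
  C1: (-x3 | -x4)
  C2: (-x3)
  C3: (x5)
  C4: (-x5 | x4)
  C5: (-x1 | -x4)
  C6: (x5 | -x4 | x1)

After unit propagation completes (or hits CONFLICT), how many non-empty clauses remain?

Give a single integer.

unit clause [-3] forces x3=F; simplify:
  satisfied 2 clause(s); 4 remain; assigned so far: [3]
unit clause [5] forces x5=T; simplify:
  drop -5 from [-5, 4] -> [4]
  satisfied 2 clause(s); 2 remain; assigned so far: [3, 5]
unit clause [4] forces x4=T; simplify:
  drop -4 from [-1, -4] -> [-1]
  satisfied 1 clause(s); 1 remain; assigned so far: [3, 4, 5]
unit clause [-1] forces x1=F; simplify:
  satisfied 1 clause(s); 0 remain; assigned so far: [1, 3, 4, 5]

Answer: 0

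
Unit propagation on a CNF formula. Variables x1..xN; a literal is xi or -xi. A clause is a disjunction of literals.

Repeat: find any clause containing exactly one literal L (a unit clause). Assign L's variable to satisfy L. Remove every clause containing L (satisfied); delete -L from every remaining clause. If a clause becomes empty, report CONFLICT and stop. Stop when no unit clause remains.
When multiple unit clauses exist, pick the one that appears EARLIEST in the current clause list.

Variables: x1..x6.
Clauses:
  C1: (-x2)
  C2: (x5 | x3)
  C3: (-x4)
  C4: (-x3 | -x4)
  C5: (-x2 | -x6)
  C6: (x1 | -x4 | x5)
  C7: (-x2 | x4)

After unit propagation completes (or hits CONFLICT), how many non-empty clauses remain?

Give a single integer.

Answer: 1

Derivation:
unit clause [-2] forces x2=F; simplify:
  satisfied 3 clause(s); 4 remain; assigned so far: [2]
unit clause [-4] forces x4=F; simplify:
  satisfied 3 clause(s); 1 remain; assigned so far: [2, 4]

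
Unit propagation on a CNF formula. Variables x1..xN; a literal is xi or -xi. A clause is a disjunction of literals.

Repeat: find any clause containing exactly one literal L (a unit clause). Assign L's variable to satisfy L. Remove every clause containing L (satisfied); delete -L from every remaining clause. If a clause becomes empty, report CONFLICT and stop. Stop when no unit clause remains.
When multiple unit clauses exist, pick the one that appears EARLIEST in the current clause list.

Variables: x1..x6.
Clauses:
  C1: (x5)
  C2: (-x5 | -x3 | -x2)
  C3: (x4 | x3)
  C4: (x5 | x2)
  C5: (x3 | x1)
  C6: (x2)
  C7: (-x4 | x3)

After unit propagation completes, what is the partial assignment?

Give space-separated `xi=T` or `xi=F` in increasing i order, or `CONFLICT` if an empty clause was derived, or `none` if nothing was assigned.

unit clause [5] forces x5=T; simplify:
  drop -5 from [-5, -3, -2] -> [-3, -2]
  satisfied 2 clause(s); 5 remain; assigned so far: [5]
unit clause [2] forces x2=T; simplify:
  drop -2 from [-3, -2] -> [-3]
  satisfied 1 clause(s); 4 remain; assigned so far: [2, 5]
unit clause [-3] forces x3=F; simplify:
  drop 3 from [4, 3] -> [4]
  drop 3 from [3, 1] -> [1]
  drop 3 from [-4, 3] -> [-4]
  satisfied 1 clause(s); 3 remain; assigned so far: [2, 3, 5]
unit clause [4] forces x4=T; simplify:
  drop -4 from [-4] -> [] (empty!)
  satisfied 1 clause(s); 2 remain; assigned so far: [2, 3, 4, 5]
CONFLICT (empty clause)

Answer: CONFLICT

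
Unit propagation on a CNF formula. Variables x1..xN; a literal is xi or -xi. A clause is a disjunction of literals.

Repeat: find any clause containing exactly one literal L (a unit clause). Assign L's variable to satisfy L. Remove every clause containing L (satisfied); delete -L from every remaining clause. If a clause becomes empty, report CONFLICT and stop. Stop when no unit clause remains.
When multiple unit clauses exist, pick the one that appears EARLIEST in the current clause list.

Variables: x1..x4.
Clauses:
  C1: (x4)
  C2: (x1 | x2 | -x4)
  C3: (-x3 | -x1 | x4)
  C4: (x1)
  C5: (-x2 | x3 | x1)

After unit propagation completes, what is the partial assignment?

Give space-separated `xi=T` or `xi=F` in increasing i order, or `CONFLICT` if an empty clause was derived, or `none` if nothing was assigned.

unit clause [4] forces x4=T; simplify:
  drop -4 from [1, 2, -4] -> [1, 2]
  satisfied 2 clause(s); 3 remain; assigned so far: [4]
unit clause [1] forces x1=T; simplify:
  satisfied 3 clause(s); 0 remain; assigned so far: [1, 4]

Answer: x1=T x4=T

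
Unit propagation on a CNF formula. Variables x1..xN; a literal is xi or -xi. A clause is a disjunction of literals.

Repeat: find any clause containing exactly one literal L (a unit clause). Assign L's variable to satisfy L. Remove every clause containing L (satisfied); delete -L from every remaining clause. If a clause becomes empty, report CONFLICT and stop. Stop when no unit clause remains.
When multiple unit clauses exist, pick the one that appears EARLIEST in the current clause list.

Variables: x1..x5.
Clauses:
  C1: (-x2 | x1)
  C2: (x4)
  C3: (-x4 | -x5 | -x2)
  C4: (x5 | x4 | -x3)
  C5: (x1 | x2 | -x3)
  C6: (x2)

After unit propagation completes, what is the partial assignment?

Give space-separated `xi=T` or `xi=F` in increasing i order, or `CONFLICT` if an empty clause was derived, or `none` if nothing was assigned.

Answer: x1=T x2=T x4=T x5=F

Derivation:
unit clause [4] forces x4=T; simplify:
  drop -4 from [-4, -5, -2] -> [-5, -2]
  satisfied 2 clause(s); 4 remain; assigned so far: [4]
unit clause [2] forces x2=T; simplify:
  drop -2 from [-2, 1] -> [1]
  drop -2 from [-5, -2] -> [-5]
  satisfied 2 clause(s); 2 remain; assigned so far: [2, 4]
unit clause [1] forces x1=T; simplify:
  satisfied 1 clause(s); 1 remain; assigned so far: [1, 2, 4]
unit clause [-5] forces x5=F; simplify:
  satisfied 1 clause(s); 0 remain; assigned so far: [1, 2, 4, 5]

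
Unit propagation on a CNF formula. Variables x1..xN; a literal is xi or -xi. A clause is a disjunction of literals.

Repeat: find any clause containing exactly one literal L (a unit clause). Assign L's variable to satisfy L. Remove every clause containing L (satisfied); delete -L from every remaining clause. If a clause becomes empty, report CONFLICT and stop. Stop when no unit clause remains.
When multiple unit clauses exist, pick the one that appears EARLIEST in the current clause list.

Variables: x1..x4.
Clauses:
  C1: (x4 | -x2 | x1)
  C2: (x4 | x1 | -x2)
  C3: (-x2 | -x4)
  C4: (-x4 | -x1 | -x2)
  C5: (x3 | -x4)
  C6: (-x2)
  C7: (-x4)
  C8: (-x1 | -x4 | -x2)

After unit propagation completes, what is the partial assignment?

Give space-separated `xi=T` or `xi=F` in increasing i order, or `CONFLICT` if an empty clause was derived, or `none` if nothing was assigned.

unit clause [-2] forces x2=F; simplify:
  satisfied 6 clause(s); 2 remain; assigned so far: [2]
unit clause [-4] forces x4=F; simplify:
  satisfied 2 clause(s); 0 remain; assigned so far: [2, 4]

Answer: x2=F x4=F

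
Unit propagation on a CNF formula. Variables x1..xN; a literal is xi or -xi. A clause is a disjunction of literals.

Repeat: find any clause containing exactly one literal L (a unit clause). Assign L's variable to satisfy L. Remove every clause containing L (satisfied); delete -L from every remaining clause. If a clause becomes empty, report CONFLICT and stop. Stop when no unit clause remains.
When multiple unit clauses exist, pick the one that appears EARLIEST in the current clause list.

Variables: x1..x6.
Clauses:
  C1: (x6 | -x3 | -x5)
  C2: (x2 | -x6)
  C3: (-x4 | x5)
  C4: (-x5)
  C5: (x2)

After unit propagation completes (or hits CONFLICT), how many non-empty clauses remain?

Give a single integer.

Answer: 0

Derivation:
unit clause [-5] forces x5=F; simplify:
  drop 5 from [-4, 5] -> [-4]
  satisfied 2 clause(s); 3 remain; assigned so far: [5]
unit clause [-4] forces x4=F; simplify:
  satisfied 1 clause(s); 2 remain; assigned so far: [4, 5]
unit clause [2] forces x2=T; simplify:
  satisfied 2 clause(s); 0 remain; assigned so far: [2, 4, 5]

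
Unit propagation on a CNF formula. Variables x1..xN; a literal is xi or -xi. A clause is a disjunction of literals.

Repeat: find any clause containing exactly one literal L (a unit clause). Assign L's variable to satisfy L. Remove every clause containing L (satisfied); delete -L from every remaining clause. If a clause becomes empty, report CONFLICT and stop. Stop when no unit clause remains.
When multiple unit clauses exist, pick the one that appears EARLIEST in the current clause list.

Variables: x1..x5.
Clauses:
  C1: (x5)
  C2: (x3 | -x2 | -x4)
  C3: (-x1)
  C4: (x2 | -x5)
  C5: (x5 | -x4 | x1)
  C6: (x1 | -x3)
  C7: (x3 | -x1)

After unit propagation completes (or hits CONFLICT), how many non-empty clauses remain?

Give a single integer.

unit clause [5] forces x5=T; simplify:
  drop -5 from [2, -5] -> [2]
  satisfied 2 clause(s); 5 remain; assigned so far: [5]
unit clause [-1] forces x1=F; simplify:
  drop 1 from [1, -3] -> [-3]
  satisfied 2 clause(s); 3 remain; assigned so far: [1, 5]
unit clause [2] forces x2=T; simplify:
  drop -2 from [3, -2, -4] -> [3, -4]
  satisfied 1 clause(s); 2 remain; assigned so far: [1, 2, 5]
unit clause [-3] forces x3=F; simplify:
  drop 3 from [3, -4] -> [-4]
  satisfied 1 clause(s); 1 remain; assigned so far: [1, 2, 3, 5]
unit clause [-4] forces x4=F; simplify:
  satisfied 1 clause(s); 0 remain; assigned so far: [1, 2, 3, 4, 5]

Answer: 0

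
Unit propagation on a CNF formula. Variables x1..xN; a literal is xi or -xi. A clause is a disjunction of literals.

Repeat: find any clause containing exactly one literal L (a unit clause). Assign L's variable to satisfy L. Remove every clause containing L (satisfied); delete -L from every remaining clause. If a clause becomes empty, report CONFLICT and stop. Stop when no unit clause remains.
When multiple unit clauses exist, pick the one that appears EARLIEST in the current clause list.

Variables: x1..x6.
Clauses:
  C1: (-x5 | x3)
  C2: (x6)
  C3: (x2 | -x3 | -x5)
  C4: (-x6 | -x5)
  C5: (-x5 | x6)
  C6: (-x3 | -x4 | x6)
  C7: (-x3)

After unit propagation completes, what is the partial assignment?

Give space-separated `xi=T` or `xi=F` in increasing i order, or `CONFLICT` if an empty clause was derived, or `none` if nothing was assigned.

unit clause [6] forces x6=T; simplify:
  drop -6 from [-6, -5] -> [-5]
  satisfied 3 clause(s); 4 remain; assigned so far: [6]
unit clause [-5] forces x5=F; simplify:
  satisfied 3 clause(s); 1 remain; assigned so far: [5, 6]
unit clause [-3] forces x3=F; simplify:
  satisfied 1 clause(s); 0 remain; assigned so far: [3, 5, 6]

Answer: x3=F x5=F x6=T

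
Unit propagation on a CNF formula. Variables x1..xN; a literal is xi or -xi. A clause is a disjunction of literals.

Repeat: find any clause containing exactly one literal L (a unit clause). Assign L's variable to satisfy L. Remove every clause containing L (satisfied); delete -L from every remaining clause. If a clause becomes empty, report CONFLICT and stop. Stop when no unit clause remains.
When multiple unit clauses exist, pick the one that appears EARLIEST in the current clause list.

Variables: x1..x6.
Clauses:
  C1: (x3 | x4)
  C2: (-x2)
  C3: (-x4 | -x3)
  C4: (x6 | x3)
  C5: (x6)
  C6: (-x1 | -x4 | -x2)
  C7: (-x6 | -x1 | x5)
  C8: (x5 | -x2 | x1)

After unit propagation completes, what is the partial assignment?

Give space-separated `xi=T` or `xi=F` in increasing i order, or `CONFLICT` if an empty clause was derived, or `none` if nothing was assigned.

Answer: x2=F x6=T

Derivation:
unit clause [-2] forces x2=F; simplify:
  satisfied 3 clause(s); 5 remain; assigned so far: [2]
unit clause [6] forces x6=T; simplify:
  drop -6 from [-6, -1, 5] -> [-1, 5]
  satisfied 2 clause(s); 3 remain; assigned so far: [2, 6]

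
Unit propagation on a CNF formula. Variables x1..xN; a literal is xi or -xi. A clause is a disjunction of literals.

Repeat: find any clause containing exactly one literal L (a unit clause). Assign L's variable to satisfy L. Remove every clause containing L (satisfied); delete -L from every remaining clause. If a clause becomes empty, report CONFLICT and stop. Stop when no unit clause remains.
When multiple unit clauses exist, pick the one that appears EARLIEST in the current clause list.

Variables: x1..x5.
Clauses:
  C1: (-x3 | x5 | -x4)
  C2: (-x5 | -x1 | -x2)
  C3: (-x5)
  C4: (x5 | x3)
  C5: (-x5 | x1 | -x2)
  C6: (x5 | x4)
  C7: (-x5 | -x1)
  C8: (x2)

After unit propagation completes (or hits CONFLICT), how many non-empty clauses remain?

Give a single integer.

unit clause [-5] forces x5=F; simplify:
  drop 5 from [-3, 5, -4] -> [-3, -4]
  drop 5 from [5, 3] -> [3]
  drop 5 from [5, 4] -> [4]
  satisfied 4 clause(s); 4 remain; assigned so far: [5]
unit clause [3] forces x3=T; simplify:
  drop -3 from [-3, -4] -> [-4]
  satisfied 1 clause(s); 3 remain; assigned so far: [3, 5]
unit clause [-4] forces x4=F; simplify:
  drop 4 from [4] -> [] (empty!)
  satisfied 1 clause(s); 2 remain; assigned so far: [3, 4, 5]
CONFLICT (empty clause)

Answer: 1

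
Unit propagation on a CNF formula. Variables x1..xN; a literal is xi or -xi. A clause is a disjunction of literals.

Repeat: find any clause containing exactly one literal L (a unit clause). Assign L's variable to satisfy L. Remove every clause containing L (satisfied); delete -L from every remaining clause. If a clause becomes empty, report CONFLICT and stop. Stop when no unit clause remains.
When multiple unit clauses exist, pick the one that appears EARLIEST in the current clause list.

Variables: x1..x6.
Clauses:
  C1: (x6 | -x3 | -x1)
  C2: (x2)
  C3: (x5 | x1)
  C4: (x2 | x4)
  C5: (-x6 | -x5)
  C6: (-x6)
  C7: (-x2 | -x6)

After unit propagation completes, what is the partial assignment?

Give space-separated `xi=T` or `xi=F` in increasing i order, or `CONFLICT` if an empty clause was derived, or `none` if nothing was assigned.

unit clause [2] forces x2=T; simplify:
  drop -2 from [-2, -6] -> [-6]
  satisfied 2 clause(s); 5 remain; assigned so far: [2]
unit clause [-6] forces x6=F; simplify:
  drop 6 from [6, -3, -1] -> [-3, -1]
  satisfied 3 clause(s); 2 remain; assigned so far: [2, 6]

Answer: x2=T x6=F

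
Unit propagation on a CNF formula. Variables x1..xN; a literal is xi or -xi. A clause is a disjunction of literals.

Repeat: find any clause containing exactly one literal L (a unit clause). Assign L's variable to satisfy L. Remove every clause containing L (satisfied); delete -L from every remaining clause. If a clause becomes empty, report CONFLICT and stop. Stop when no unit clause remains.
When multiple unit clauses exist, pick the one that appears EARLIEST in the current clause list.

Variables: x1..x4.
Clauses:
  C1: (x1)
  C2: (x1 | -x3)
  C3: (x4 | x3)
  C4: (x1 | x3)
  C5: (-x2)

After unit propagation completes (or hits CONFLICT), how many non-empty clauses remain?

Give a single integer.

Answer: 1

Derivation:
unit clause [1] forces x1=T; simplify:
  satisfied 3 clause(s); 2 remain; assigned so far: [1]
unit clause [-2] forces x2=F; simplify:
  satisfied 1 clause(s); 1 remain; assigned so far: [1, 2]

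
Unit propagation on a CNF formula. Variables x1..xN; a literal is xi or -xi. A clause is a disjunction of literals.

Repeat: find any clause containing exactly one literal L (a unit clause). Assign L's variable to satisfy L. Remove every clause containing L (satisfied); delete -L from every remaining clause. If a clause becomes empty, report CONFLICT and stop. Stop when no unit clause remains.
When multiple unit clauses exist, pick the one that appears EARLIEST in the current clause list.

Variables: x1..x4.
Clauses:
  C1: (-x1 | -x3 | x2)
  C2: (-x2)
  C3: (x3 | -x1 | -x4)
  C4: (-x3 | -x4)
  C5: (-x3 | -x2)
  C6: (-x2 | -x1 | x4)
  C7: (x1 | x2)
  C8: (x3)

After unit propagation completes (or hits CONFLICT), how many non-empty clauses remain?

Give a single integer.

unit clause [-2] forces x2=F; simplify:
  drop 2 from [-1, -3, 2] -> [-1, -3]
  drop 2 from [1, 2] -> [1]
  satisfied 3 clause(s); 5 remain; assigned so far: [2]
unit clause [1] forces x1=T; simplify:
  drop -1 from [-1, -3] -> [-3]
  drop -1 from [3, -1, -4] -> [3, -4]
  satisfied 1 clause(s); 4 remain; assigned so far: [1, 2]
unit clause [-3] forces x3=F; simplify:
  drop 3 from [3, -4] -> [-4]
  drop 3 from [3] -> [] (empty!)
  satisfied 2 clause(s); 2 remain; assigned so far: [1, 2, 3]
CONFLICT (empty clause)

Answer: 1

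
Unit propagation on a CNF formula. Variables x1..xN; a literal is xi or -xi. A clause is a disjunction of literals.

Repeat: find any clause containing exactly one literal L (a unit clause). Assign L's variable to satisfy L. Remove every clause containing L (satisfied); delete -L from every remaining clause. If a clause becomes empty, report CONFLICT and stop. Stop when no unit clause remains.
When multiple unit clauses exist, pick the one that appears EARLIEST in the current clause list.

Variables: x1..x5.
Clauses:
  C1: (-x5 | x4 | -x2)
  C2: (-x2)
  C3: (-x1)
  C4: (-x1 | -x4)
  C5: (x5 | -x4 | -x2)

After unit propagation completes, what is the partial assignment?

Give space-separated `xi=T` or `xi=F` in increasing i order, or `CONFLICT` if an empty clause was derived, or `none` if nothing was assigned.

Answer: x1=F x2=F

Derivation:
unit clause [-2] forces x2=F; simplify:
  satisfied 3 clause(s); 2 remain; assigned so far: [2]
unit clause [-1] forces x1=F; simplify:
  satisfied 2 clause(s); 0 remain; assigned so far: [1, 2]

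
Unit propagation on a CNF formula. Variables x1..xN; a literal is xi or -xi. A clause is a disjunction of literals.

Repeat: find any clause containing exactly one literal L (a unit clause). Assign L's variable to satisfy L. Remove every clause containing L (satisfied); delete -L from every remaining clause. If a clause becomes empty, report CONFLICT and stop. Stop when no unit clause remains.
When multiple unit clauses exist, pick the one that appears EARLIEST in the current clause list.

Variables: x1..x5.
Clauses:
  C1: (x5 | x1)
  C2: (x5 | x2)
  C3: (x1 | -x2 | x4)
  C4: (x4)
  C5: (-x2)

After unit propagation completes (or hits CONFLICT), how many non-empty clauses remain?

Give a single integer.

Answer: 0

Derivation:
unit clause [4] forces x4=T; simplify:
  satisfied 2 clause(s); 3 remain; assigned so far: [4]
unit clause [-2] forces x2=F; simplify:
  drop 2 from [5, 2] -> [5]
  satisfied 1 clause(s); 2 remain; assigned so far: [2, 4]
unit clause [5] forces x5=T; simplify:
  satisfied 2 clause(s); 0 remain; assigned so far: [2, 4, 5]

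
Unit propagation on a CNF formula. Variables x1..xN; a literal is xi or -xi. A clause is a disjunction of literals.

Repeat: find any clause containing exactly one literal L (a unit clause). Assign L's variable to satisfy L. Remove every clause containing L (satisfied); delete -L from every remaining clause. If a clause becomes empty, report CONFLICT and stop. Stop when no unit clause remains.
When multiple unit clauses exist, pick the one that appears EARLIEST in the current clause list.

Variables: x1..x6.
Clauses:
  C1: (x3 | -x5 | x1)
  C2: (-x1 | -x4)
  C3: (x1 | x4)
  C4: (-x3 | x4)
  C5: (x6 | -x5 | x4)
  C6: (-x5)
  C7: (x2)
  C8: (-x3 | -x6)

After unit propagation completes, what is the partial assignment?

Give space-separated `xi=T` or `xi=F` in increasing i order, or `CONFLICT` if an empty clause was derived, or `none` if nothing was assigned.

Answer: x2=T x5=F

Derivation:
unit clause [-5] forces x5=F; simplify:
  satisfied 3 clause(s); 5 remain; assigned so far: [5]
unit clause [2] forces x2=T; simplify:
  satisfied 1 clause(s); 4 remain; assigned so far: [2, 5]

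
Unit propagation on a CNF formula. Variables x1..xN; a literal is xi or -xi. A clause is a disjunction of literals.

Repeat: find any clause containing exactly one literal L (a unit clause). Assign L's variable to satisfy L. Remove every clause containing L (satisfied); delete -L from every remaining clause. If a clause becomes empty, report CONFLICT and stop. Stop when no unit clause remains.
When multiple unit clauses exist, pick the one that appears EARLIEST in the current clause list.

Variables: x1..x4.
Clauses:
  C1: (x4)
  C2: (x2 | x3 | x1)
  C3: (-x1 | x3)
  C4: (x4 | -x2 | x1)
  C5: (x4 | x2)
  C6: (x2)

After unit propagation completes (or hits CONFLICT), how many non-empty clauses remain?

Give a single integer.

Answer: 1

Derivation:
unit clause [4] forces x4=T; simplify:
  satisfied 3 clause(s); 3 remain; assigned so far: [4]
unit clause [2] forces x2=T; simplify:
  satisfied 2 clause(s); 1 remain; assigned so far: [2, 4]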